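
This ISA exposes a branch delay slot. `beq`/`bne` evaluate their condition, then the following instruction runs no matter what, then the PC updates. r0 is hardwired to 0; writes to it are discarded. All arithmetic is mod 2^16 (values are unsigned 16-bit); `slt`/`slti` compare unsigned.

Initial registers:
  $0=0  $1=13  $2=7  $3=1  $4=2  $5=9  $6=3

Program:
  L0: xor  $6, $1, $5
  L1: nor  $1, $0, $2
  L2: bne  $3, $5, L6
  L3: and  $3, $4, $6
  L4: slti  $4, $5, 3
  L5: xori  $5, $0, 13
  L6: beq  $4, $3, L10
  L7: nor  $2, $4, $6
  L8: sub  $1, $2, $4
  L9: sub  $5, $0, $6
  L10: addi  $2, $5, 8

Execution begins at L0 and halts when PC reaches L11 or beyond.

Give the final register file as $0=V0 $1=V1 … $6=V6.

[0] xor  $6, $1, $5  →  {$0:0, $1:13, $2:7, $3:1, $4:2, $5:9, $6:4}
[1] nor  $1, $0, $2  →  {$0:0, $1:65528, $2:7, $3:1, $4:2, $5:9, $6:4}
[2] bne  $3, $5, L6  →  {$0:0, $1:65528, $2:7, $3:1, $4:2, $5:9, $6:4}  ⟨branch taken⟩
[3] and  $3, $4, $6  →  {$0:0, $1:65528, $2:7, $3:0, $4:2, $5:9, $6:4}
[6] beq  $4, $3, L10  →  {$0:0, $1:65528, $2:7, $3:0, $4:2, $5:9, $6:4}  ⟨branch fallthrough⟩
[7] nor  $2, $4, $6  →  {$0:0, $1:65528, $2:65529, $3:0, $4:2, $5:9, $6:4}
[8] sub  $1, $2, $4  →  {$0:0, $1:65527, $2:65529, $3:0, $4:2, $5:9, $6:4}
[9] sub  $5, $0, $6  →  {$0:0, $1:65527, $2:65529, $3:0, $4:2, $5:65532, $6:4}
[10] addi  $2, $5, 8  →  {$0:0, $1:65527, $2:4, $3:0, $4:2, $5:65532, $6:4}

$0=0 $1=65527 $2=4 $3=0 $4=2 $5=65532 $6=4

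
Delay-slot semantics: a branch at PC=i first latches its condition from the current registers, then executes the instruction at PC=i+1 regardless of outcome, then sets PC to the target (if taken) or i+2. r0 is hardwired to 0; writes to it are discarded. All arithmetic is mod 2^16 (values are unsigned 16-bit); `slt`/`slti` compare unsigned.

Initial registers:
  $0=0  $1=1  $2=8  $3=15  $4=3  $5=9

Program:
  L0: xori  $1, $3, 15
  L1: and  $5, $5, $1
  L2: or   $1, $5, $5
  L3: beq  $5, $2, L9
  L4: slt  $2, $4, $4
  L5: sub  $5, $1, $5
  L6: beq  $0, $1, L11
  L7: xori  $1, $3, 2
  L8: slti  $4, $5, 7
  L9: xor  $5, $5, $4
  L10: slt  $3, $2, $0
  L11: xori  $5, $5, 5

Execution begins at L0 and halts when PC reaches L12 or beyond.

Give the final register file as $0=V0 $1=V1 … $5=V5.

#0 xori  $1, $3, 15 ; 0/0/8/15/3/9
#1 and  $5, $5, $1 ; 0/0/8/15/3/0
#2 or   $1, $5, $5 ; 0/0/8/15/3/0
#3 beq  $5, $2, L9 ; 0/0/8/15/3/0 ; →fallthru
#4 slt  $2, $4, $4 ; 0/0/0/15/3/0
#5 sub  $5, $1, $5 ; 0/0/0/15/3/0
#6 beq  $0, $1, L11 ; 0/0/0/15/3/0 ; →target
#7 xori  $1, $3, 2 ; 0/13/0/15/3/0
#11 xori  $5, $5, 5 ; 0/13/0/15/3/5

$0=0 $1=13 $2=0 $3=15 $4=3 $5=5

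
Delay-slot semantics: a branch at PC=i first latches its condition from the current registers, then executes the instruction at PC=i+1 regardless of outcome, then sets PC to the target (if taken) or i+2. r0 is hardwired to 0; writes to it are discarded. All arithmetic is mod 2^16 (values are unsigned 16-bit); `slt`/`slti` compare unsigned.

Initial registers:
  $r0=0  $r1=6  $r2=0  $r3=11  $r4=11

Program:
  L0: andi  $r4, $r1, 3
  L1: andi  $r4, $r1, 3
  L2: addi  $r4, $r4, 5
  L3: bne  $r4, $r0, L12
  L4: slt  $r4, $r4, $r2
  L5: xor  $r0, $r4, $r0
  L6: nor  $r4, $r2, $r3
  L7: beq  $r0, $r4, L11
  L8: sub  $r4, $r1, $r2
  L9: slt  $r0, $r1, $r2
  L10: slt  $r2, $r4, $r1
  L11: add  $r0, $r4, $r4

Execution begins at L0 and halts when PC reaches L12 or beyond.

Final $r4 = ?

0

  step pc=0: andi  $r4, $r1, 3  regs=(0,6,0,11,2)
  step pc=1: andi  $r4, $r1, 3  regs=(0,6,0,11,2)
  step pc=2: addi  $r4, $r4, 5  regs=(0,6,0,11,7)
  step pc=3: bne  $r4, $r0, L12  cond=T  regs=(0,6,0,11,7)
  step pc=4: slt  $r4, $r4, $r2  regs=(0,6,0,11,0)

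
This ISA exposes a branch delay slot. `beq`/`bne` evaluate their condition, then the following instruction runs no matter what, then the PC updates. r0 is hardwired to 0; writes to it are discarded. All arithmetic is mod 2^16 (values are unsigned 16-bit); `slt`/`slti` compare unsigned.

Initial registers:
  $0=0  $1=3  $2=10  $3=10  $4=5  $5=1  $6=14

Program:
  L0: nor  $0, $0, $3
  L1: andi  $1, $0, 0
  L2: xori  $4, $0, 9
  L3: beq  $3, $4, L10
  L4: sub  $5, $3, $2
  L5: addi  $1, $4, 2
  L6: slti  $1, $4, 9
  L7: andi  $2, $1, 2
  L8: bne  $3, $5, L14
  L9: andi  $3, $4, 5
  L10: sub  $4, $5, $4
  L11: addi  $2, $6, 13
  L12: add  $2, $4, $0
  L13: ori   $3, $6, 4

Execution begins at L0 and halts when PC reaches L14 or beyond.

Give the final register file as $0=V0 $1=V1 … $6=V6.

$0=0 $1=0 $2=0 $3=1 $4=9 $5=0 $6=14

[0] nor  $0, $0, $3  →  {$0:0, $1:3, $2:10, $3:10, $4:5, $5:1, $6:14}
[1] andi  $1, $0, 0  →  {$0:0, $1:0, $2:10, $3:10, $4:5, $5:1, $6:14}
[2] xori  $4, $0, 9  →  {$0:0, $1:0, $2:10, $3:10, $4:9, $5:1, $6:14}
[3] beq  $3, $4, L10  →  {$0:0, $1:0, $2:10, $3:10, $4:9, $5:1, $6:14}  ⟨branch fallthrough⟩
[4] sub  $5, $3, $2  →  {$0:0, $1:0, $2:10, $3:10, $4:9, $5:0, $6:14}
[5] addi  $1, $4, 2  →  {$0:0, $1:11, $2:10, $3:10, $4:9, $5:0, $6:14}
[6] slti  $1, $4, 9  →  {$0:0, $1:0, $2:10, $3:10, $4:9, $5:0, $6:14}
[7] andi  $2, $1, 2  →  {$0:0, $1:0, $2:0, $3:10, $4:9, $5:0, $6:14}
[8] bne  $3, $5, L14  →  {$0:0, $1:0, $2:0, $3:10, $4:9, $5:0, $6:14}  ⟨branch taken⟩
[9] andi  $3, $4, 5  →  {$0:0, $1:0, $2:0, $3:1, $4:9, $5:0, $6:14}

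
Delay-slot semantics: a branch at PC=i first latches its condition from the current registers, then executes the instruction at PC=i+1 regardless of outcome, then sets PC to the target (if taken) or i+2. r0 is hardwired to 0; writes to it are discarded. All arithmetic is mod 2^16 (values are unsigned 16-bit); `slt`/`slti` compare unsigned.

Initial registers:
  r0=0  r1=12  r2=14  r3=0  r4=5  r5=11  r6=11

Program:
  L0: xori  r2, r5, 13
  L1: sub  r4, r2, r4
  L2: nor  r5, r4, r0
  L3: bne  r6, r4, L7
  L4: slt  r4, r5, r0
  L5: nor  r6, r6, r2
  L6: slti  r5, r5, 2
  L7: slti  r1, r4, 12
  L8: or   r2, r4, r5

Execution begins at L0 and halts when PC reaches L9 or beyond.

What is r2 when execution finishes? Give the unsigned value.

65534

  step pc=0: xori  r2, r5, 13  regs=(0,12,6,0,5,11,11)
  step pc=1: sub  r4, r2, r4  regs=(0,12,6,0,1,11,11)
  step pc=2: nor  r5, r4, r0  regs=(0,12,6,0,1,65534,11)
  step pc=3: bne  r6, r4, L7  cond=T  regs=(0,12,6,0,1,65534,11)
  step pc=4: slt  r4, r5, r0  regs=(0,12,6,0,0,65534,11)
  step pc=7: slti  r1, r4, 12  regs=(0,1,6,0,0,65534,11)
  step pc=8: or   r2, r4, r5  regs=(0,1,65534,0,0,65534,11)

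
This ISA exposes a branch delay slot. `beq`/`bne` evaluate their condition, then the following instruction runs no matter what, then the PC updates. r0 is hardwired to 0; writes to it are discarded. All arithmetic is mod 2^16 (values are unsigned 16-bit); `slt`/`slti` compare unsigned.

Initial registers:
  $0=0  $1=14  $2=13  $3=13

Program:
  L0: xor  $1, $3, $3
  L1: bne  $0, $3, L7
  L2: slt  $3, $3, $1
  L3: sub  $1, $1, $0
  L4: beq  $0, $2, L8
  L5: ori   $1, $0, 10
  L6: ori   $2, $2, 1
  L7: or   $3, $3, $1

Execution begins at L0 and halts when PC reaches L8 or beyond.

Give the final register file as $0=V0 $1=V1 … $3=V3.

$0=0 $1=0 $2=13 $3=0

[0] xor  $1, $3, $3  →  {$0:0, $1:0, $2:13, $3:13}
[1] bne  $0, $3, L7  →  {$0:0, $1:0, $2:13, $3:13}  ⟨branch taken⟩
[2] slt  $3, $3, $1  →  {$0:0, $1:0, $2:13, $3:0}
[7] or   $3, $3, $1  →  {$0:0, $1:0, $2:13, $3:0}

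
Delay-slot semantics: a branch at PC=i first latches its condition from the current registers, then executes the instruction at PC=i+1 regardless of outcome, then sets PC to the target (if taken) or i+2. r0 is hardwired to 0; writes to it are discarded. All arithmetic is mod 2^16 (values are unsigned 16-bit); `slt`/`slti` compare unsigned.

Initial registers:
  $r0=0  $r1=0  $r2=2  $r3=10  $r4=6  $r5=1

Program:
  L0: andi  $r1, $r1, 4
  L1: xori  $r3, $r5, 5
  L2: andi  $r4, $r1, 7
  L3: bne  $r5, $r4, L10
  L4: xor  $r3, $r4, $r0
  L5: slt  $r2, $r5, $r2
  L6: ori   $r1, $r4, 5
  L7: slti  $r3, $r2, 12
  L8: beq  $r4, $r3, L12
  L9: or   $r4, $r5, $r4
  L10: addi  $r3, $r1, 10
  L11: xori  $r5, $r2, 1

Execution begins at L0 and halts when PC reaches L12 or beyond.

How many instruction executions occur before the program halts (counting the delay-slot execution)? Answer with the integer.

PC=0  andi  $r1, $r1, 4      | $r0=0 $r1=0 $r2=2 $r3=10 $r4=6 $r5=1
PC=1  xori  $r3, $r5, 5      | $r0=0 $r1=0 $r2=2 $r3=4 $r4=6 $r5=1
PC=2  andi  $r4, $r1, 7      | $r0=0 $r1=0 $r2=2 $r3=4 $r4=0 $r5=1
PC=3  bne  $r5, $r4, L10     | $r0=0 $r1=0 $r2=2 $r3=4 $r4=0 $r5=1  [TAKEN]
PC=4  xor  $r3, $r4, $r0     | $r0=0 $r1=0 $r2=2 $r3=0 $r4=0 $r5=1
PC=10 addi  $r3, $r1, 10     | $r0=0 $r1=0 $r2=2 $r3=10 $r4=0 $r5=1
PC=11 xori  $r5, $r2, 1      | $r0=0 $r1=0 $r2=2 $r3=10 $r4=0 $r5=3

7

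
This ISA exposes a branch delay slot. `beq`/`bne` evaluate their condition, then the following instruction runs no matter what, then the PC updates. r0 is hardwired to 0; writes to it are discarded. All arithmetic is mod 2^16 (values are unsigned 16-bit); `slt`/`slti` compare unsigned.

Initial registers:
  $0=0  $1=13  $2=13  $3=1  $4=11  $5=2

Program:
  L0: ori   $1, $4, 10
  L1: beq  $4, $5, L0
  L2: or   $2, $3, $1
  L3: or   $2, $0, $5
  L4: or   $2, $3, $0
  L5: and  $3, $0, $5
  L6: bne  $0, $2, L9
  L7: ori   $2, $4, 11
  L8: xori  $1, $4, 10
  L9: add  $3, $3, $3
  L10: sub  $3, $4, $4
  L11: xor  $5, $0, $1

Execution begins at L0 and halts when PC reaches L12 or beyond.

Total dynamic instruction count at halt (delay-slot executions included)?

11

  step pc=0: ori   $1, $4, 10  regs=(0,11,13,1,11,2)
  step pc=1: beq  $4, $5, L0  cond=F  regs=(0,11,13,1,11,2)
  step pc=2: or   $2, $3, $1  regs=(0,11,11,1,11,2)
  step pc=3: or   $2, $0, $5  regs=(0,11,2,1,11,2)
  step pc=4: or   $2, $3, $0  regs=(0,11,1,1,11,2)
  step pc=5: and  $3, $0, $5  regs=(0,11,1,0,11,2)
  step pc=6: bne  $0, $2, L9  cond=T  regs=(0,11,1,0,11,2)
  step pc=7: ori   $2, $4, 11  regs=(0,11,11,0,11,2)
  step pc=9: add  $3, $3, $3  regs=(0,11,11,0,11,2)
  step pc=10: sub  $3, $4, $4  regs=(0,11,11,0,11,2)
  step pc=11: xor  $5, $0, $1  regs=(0,11,11,0,11,11)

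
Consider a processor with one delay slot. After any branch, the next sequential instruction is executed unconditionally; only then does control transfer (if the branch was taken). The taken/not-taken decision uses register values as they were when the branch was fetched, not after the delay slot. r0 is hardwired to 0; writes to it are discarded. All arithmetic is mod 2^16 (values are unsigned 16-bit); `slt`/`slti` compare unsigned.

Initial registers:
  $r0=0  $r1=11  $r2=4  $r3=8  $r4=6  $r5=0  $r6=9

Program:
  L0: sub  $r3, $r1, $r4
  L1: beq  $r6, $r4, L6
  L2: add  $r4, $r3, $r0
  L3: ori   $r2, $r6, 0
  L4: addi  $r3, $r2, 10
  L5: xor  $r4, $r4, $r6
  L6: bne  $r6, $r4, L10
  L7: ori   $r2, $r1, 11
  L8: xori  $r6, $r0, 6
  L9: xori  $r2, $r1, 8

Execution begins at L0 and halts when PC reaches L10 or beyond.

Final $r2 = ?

PC=0  sub  $r3, $r1, $r4     | $r0=0 $r1=11 $r2=4 $r3=5 $r4=6 $r5=0 $r6=9
PC=1  beq  $r6, $r4, L6      | $r0=0 $r1=11 $r2=4 $r3=5 $r4=6 $r5=0 $r6=9  [not taken]
PC=2  add  $r4, $r3, $r0     | $r0=0 $r1=11 $r2=4 $r3=5 $r4=5 $r5=0 $r6=9
PC=3  ori   $r2, $r6, 0      | $r0=0 $r1=11 $r2=9 $r3=5 $r4=5 $r5=0 $r6=9
PC=4  addi  $r3, $r2, 10     | $r0=0 $r1=11 $r2=9 $r3=19 $r4=5 $r5=0 $r6=9
PC=5  xor  $r4, $r4, $r6     | $r0=0 $r1=11 $r2=9 $r3=19 $r4=12 $r5=0 $r6=9
PC=6  bne  $r6, $r4, L10     | $r0=0 $r1=11 $r2=9 $r3=19 $r4=12 $r5=0 $r6=9  [TAKEN]
PC=7  ori   $r2, $r1, 11     | $r0=0 $r1=11 $r2=11 $r3=19 $r4=12 $r5=0 $r6=9

11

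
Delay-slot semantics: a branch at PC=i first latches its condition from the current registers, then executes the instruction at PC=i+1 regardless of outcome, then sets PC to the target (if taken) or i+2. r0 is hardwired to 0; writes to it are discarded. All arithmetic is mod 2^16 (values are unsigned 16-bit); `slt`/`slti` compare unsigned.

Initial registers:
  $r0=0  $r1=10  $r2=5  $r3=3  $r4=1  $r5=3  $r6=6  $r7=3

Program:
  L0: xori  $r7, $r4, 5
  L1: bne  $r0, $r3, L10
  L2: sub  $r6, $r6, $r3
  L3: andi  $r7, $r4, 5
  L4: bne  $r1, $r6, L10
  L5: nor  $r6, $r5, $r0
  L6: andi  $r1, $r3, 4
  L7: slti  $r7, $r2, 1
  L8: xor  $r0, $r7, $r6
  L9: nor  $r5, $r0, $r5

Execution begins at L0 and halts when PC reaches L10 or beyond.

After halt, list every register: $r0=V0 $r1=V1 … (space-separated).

$r0=0 $r1=10 $r2=5 $r3=3 $r4=1 $r5=3 $r6=3 $r7=4

[0] xori  $r7, $r4, 5  →  {$r0:0, $r1:10, $r2:5, $r3:3, $r4:1, $r5:3, $r6:6, $r7:4}
[1] bne  $r0, $r3, L10  →  {$r0:0, $r1:10, $r2:5, $r3:3, $r4:1, $r5:3, $r6:6, $r7:4}  ⟨branch taken⟩
[2] sub  $r6, $r6, $r3  →  {$r0:0, $r1:10, $r2:5, $r3:3, $r4:1, $r5:3, $r6:3, $r7:4}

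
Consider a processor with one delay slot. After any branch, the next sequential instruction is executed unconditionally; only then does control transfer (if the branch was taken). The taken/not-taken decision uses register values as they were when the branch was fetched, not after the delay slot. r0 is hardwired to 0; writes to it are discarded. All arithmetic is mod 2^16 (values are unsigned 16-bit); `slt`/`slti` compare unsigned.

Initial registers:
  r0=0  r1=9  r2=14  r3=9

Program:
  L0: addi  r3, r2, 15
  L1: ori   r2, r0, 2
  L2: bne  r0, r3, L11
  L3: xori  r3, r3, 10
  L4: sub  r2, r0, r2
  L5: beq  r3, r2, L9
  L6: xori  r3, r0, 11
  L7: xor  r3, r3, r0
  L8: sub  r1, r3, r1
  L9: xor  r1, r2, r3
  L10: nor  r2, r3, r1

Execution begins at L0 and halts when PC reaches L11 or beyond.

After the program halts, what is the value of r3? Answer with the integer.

23

#0 addi  r3, r2, 15 ; 0/9/14/29
#1 ori   r2, r0, 2 ; 0/9/2/29
#2 bne  r0, r3, L11 ; 0/9/2/29 ; →target
#3 xori  r3, r3, 10 ; 0/9/2/23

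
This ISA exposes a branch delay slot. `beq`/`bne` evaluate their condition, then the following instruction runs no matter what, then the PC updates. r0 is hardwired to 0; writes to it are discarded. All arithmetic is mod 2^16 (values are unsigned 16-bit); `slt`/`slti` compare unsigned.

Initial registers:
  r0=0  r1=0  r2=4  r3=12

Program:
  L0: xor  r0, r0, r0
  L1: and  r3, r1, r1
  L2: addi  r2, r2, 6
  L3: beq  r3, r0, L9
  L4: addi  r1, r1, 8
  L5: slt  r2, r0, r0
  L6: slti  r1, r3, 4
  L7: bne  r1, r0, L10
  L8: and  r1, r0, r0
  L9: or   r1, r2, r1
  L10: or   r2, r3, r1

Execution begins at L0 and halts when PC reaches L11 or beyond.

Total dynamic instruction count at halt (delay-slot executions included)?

#0 xor  r0, r0, r0 ; 0/0/4/12
#1 and  r3, r1, r1 ; 0/0/4/0
#2 addi  r2, r2, 6 ; 0/0/10/0
#3 beq  r3, r0, L9 ; 0/0/10/0 ; →target
#4 addi  r1, r1, 8 ; 0/8/10/0
#9 or   r1, r2, r1 ; 0/10/10/0
#10 or   r2, r3, r1 ; 0/10/10/0

7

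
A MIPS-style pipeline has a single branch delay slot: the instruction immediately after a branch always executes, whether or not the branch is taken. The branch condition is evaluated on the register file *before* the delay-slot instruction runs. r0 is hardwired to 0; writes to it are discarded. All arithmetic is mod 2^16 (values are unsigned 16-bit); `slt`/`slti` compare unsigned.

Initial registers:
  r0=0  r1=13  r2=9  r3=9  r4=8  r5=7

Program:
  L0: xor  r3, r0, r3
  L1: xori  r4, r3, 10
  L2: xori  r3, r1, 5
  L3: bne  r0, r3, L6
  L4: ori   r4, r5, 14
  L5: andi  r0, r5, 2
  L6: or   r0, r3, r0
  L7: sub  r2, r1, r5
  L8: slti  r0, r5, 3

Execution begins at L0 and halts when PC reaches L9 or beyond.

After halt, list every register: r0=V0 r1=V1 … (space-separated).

  step pc=0: xor  r3, r0, r3  regs=(0,13,9,9,8,7)
  step pc=1: xori  r4, r3, 10  regs=(0,13,9,9,3,7)
  step pc=2: xori  r3, r1, 5  regs=(0,13,9,8,3,7)
  step pc=3: bne  r0, r3, L6  cond=T  regs=(0,13,9,8,3,7)
  step pc=4: ori   r4, r5, 14  regs=(0,13,9,8,15,7)
  step pc=6: or   r0, r3, r0  regs=(0,13,9,8,15,7)
  step pc=7: sub  r2, r1, r5  regs=(0,13,6,8,15,7)
  step pc=8: slti  r0, r5, 3  regs=(0,13,6,8,15,7)

r0=0 r1=13 r2=6 r3=8 r4=15 r5=7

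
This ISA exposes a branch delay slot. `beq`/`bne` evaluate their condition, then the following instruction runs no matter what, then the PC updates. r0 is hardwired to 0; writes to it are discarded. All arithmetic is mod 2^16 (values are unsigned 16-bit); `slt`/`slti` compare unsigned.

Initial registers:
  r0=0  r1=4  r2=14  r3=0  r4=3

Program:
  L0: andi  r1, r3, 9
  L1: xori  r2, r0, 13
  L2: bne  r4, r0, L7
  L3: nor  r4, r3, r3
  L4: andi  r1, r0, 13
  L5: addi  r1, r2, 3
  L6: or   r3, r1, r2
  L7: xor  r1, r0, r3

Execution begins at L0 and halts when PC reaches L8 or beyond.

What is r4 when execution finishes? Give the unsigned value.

65535

  step pc=0: andi  r1, r3, 9  regs=(0,0,14,0,3)
  step pc=1: xori  r2, r0, 13  regs=(0,0,13,0,3)
  step pc=2: bne  r4, r0, L7  cond=T  regs=(0,0,13,0,3)
  step pc=3: nor  r4, r3, r3  regs=(0,0,13,0,65535)
  step pc=7: xor  r1, r0, r3  regs=(0,0,13,0,65535)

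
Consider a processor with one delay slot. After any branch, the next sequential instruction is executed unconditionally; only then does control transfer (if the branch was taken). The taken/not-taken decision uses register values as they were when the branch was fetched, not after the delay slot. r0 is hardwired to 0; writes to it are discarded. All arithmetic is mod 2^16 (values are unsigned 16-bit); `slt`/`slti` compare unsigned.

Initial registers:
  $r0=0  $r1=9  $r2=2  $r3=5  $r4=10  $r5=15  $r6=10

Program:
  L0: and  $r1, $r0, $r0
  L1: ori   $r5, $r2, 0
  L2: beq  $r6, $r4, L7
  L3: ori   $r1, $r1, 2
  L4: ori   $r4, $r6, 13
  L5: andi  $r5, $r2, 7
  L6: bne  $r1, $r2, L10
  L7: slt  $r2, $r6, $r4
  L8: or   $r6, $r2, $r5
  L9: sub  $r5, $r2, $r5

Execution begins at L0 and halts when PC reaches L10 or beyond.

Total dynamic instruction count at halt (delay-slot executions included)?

  step pc=0: and  $r1, $r0, $r0  regs=(0,0,2,5,10,15,10)
  step pc=1: ori   $r5, $r2, 0  regs=(0,0,2,5,10,2,10)
  step pc=2: beq  $r6, $r4, L7  cond=T  regs=(0,0,2,5,10,2,10)
  step pc=3: ori   $r1, $r1, 2  regs=(0,2,2,5,10,2,10)
  step pc=7: slt  $r2, $r6, $r4  regs=(0,2,0,5,10,2,10)
  step pc=8: or   $r6, $r2, $r5  regs=(0,2,0,5,10,2,2)
  step pc=9: sub  $r5, $r2, $r5  regs=(0,2,0,5,10,65534,2)

7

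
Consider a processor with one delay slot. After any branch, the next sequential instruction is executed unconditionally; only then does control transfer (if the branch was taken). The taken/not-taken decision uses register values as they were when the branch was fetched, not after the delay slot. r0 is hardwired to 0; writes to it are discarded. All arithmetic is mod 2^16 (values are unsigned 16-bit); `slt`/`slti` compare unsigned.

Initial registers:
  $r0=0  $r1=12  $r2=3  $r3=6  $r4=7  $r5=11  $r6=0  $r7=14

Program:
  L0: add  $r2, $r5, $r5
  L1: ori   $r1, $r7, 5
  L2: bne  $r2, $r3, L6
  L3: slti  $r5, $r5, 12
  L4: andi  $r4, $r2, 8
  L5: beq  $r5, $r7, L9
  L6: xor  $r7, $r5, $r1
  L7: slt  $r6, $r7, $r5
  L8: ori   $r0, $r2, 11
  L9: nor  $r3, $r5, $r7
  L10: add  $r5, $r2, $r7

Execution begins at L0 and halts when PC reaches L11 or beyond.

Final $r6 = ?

[0] add  $r2, $r5, $r5  →  {$r0:0, $r1:12, $r2:22, $r3:6, $r4:7, $r5:11, $r6:0, $r7:14}
[1] ori   $r1, $r7, 5  →  {$r0:0, $r1:15, $r2:22, $r3:6, $r4:7, $r5:11, $r6:0, $r7:14}
[2] bne  $r2, $r3, L6  →  {$r0:0, $r1:15, $r2:22, $r3:6, $r4:7, $r5:11, $r6:0, $r7:14}  ⟨branch taken⟩
[3] slti  $r5, $r5, 12  →  {$r0:0, $r1:15, $r2:22, $r3:6, $r4:7, $r5:1, $r6:0, $r7:14}
[6] xor  $r7, $r5, $r1  →  {$r0:0, $r1:15, $r2:22, $r3:6, $r4:7, $r5:1, $r6:0, $r7:14}
[7] slt  $r6, $r7, $r5  →  {$r0:0, $r1:15, $r2:22, $r3:6, $r4:7, $r5:1, $r6:0, $r7:14}
[8] ori   $r0, $r2, 11  →  {$r0:0, $r1:15, $r2:22, $r3:6, $r4:7, $r5:1, $r6:0, $r7:14}
[9] nor  $r3, $r5, $r7  →  {$r0:0, $r1:15, $r2:22, $r3:65520, $r4:7, $r5:1, $r6:0, $r7:14}
[10] add  $r5, $r2, $r7  →  {$r0:0, $r1:15, $r2:22, $r3:65520, $r4:7, $r5:36, $r6:0, $r7:14}

0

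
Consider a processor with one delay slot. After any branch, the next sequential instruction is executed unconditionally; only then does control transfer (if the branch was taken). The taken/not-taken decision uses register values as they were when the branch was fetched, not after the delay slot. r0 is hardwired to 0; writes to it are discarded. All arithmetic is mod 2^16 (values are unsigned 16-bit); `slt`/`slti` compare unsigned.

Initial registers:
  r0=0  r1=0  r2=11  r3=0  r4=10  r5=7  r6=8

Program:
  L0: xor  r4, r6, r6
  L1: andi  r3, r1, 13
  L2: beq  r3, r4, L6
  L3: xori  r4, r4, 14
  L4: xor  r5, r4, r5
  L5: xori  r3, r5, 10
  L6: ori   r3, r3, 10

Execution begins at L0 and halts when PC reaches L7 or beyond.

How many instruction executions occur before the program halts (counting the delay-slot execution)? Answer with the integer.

5

  step pc=0: xor  r4, r6, r6  regs=(0,0,11,0,0,7,8)
  step pc=1: andi  r3, r1, 13  regs=(0,0,11,0,0,7,8)
  step pc=2: beq  r3, r4, L6  cond=T  regs=(0,0,11,0,0,7,8)
  step pc=3: xori  r4, r4, 14  regs=(0,0,11,0,14,7,8)
  step pc=6: ori   r3, r3, 10  regs=(0,0,11,10,14,7,8)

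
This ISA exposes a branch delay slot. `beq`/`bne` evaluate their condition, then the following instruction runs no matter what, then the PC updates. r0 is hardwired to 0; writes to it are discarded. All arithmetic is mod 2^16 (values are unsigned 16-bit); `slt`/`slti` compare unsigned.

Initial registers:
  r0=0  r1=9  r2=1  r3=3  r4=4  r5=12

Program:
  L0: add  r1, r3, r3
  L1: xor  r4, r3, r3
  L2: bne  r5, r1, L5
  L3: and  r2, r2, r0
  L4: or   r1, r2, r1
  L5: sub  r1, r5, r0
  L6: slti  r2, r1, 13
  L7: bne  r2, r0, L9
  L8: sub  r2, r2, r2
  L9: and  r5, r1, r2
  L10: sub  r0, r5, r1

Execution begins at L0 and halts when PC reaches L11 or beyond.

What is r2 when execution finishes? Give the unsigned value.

0

  step pc=0: add  r1, r3, r3  regs=(0,6,1,3,4,12)
  step pc=1: xor  r4, r3, r3  regs=(0,6,1,3,0,12)
  step pc=2: bne  r5, r1, L5  cond=T  regs=(0,6,1,3,0,12)
  step pc=3: and  r2, r2, r0  regs=(0,6,0,3,0,12)
  step pc=5: sub  r1, r5, r0  regs=(0,12,0,3,0,12)
  step pc=6: slti  r2, r1, 13  regs=(0,12,1,3,0,12)
  step pc=7: bne  r2, r0, L9  cond=T  regs=(0,12,1,3,0,12)
  step pc=8: sub  r2, r2, r2  regs=(0,12,0,3,0,12)
  step pc=9: and  r5, r1, r2  regs=(0,12,0,3,0,0)
  step pc=10: sub  r0, r5, r1  regs=(0,12,0,3,0,0)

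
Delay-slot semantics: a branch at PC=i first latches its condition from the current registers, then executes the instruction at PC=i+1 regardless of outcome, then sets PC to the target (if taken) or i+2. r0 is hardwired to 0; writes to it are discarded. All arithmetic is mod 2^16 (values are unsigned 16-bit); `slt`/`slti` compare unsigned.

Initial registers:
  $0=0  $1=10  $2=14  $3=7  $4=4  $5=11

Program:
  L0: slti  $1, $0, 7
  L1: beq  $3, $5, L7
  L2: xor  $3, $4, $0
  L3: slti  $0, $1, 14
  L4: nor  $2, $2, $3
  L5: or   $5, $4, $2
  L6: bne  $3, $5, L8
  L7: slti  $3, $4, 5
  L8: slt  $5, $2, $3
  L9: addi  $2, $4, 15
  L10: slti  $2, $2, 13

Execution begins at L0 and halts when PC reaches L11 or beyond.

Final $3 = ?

#0 slti  $1, $0, 7 ; 0/1/14/7/4/11
#1 beq  $3, $5, L7 ; 0/1/14/7/4/11 ; →fallthru
#2 xor  $3, $4, $0 ; 0/1/14/4/4/11
#3 slti  $0, $1, 14 ; 0/1/14/4/4/11
#4 nor  $2, $2, $3 ; 0/1/65521/4/4/11
#5 or   $5, $4, $2 ; 0/1/65521/4/4/65525
#6 bne  $3, $5, L8 ; 0/1/65521/4/4/65525 ; →target
#7 slti  $3, $4, 5 ; 0/1/65521/1/4/65525
#8 slt  $5, $2, $3 ; 0/1/65521/1/4/0
#9 addi  $2, $4, 15 ; 0/1/19/1/4/0
#10 slti  $2, $2, 13 ; 0/1/0/1/4/0

1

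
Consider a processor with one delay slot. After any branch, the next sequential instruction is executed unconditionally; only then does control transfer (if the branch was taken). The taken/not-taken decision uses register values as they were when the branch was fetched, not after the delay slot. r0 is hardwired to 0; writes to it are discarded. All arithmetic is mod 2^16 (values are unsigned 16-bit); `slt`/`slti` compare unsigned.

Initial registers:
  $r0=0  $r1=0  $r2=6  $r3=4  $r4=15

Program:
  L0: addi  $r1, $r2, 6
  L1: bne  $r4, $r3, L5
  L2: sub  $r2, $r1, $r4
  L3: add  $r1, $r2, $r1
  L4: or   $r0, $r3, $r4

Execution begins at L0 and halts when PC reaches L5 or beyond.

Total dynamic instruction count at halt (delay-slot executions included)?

  step pc=0: addi  $r1, $r2, 6  regs=(0,12,6,4,15)
  step pc=1: bne  $r4, $r3, L5  cond=T  regs=(0,12,6,4,15)
  step pc=2: sub  $r2, $r1, $r4  regs=(0,12,65533,4,15)

3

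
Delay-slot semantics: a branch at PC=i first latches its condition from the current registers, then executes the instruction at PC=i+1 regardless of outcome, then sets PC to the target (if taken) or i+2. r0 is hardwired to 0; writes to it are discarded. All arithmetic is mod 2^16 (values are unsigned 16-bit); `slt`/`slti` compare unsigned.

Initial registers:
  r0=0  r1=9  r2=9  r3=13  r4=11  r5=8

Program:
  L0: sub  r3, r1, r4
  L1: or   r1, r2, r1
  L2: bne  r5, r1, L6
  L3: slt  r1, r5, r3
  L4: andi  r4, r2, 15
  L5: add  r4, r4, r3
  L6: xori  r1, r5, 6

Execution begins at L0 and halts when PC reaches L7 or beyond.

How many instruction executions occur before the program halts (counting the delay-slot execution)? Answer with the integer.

  step pc=0: sub  r3, r1, r4  regs=(0,9,9,65534,11,8)
  step pc=1: or   r1, r2, r1  regs=(0,9,9,65534,11,8)
  step pc=2: bne  r5, r1, L6  cond=T  regs=(0,9,9,65534,11,8)
  step pc=3: slt  r1, r5, r3  regs=(0,1,9,65534,11,8)
  step pc=6: xori  r1, r5, 6  regs=(0,14,9,65534,11,8)

5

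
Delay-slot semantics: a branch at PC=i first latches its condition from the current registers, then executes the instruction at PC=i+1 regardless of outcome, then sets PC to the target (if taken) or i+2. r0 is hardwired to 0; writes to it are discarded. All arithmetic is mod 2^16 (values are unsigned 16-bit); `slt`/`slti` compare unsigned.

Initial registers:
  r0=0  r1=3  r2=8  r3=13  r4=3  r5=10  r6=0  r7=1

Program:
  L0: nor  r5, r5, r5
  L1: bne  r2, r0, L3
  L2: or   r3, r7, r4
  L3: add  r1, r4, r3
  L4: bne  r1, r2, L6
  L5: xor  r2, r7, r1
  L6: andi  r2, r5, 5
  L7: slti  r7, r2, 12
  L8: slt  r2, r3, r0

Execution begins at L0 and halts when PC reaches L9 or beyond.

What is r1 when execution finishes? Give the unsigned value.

  step pc=0: nor  r5, r5, r5  regs=(0,3,8,13,3,65525,0,1)
  step pc=1: bne  r2, r0, L3  cond=T  regs=(0,3,8,13,3,65525,0,1)
  step pc=2: or   r3, r7, r4  regs=(0,3,8,3,3,65525,0,1)
  step pc=3: add  r1, r4, r3  regs=(0,6,8,3,3,65525,0,1)
  step pc=4: bne  r1, r2, L6  cond=T  regs=(0,6,8,3,3,65525,0,1)
  step pc=5: xor  r2, r7, r1  regs=(0,6,7,3,3,65525,0,1)
  step pc=6: andi  r2, r5, 5  regs=(0,6,5,3,3,65525,0,1)
  step pc=7: slti  r7, r2, 12  regs=(0,6,5,3,3,65525,0,1)
  step pc=8: slt  r2, r3, r0  regs=(0,6,0,3,3,65525,0,1)

6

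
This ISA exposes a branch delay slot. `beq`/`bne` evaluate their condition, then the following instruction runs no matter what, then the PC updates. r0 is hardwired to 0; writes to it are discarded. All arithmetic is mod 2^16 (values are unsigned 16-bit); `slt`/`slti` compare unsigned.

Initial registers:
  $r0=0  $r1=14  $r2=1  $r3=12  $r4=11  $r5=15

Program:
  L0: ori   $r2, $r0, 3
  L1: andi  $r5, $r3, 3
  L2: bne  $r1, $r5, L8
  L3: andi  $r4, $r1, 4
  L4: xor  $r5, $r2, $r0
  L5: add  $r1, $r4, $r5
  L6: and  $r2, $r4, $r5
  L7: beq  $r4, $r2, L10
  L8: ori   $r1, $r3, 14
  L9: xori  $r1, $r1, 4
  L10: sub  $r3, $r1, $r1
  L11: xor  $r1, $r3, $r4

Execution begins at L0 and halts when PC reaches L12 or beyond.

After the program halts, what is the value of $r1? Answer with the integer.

4

PC=0  ori   $r2, $r0, 3      | $r0=0 $r1=14 $r2=3 $r3=12 $r4=11 $r5=15
PC=1  andi  $r5, $r3, 3      | $r0=0 $r1=14 $r2=3 $r3=12 $r4=11 $r5=0
PC=2  bne  $r1, $r5, L8      | $r0=0 $r1=14 $r2=3 $r3=12 $r4=11 $r5=0  [TAKEN]
PC=3  andi  $r4, $r1, 4      | $r0=0 $r1=14 $r2=3 $r3=12 $r4=4 $r5=0
PC=8  ori   $r1, $r3, 14     | $r0=0 $r1=14 $r2=3 $r3=12 $r4=4 $r5=0
PC=9  xori  $r1, $r1, 4      | $r0=0 $r1=10 $r2=3 $r3=12 $r4=4 $r5=0
PC=10 sub  $r3, $r1, $r1     | $r0=0 $r1=10 $r2=3 $r3=0 $r4=4 $r5=0
PC=11 xor  $r1, $r3, $r4     | $r0=0 $r1=4 $r2=3 $r3=0 $r4=4 $r5=0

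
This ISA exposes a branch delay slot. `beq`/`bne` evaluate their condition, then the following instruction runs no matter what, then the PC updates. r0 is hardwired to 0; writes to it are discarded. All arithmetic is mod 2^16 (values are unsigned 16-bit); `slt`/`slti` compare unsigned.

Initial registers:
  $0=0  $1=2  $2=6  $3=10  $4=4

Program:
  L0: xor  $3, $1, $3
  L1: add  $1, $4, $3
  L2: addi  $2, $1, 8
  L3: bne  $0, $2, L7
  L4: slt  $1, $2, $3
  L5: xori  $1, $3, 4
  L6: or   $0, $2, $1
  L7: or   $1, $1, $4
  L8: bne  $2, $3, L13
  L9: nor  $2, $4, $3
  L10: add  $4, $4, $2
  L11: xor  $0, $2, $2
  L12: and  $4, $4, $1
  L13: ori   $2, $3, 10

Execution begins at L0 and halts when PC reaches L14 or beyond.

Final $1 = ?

4

PC=0  xor  $3, $1, $3        | $0=0 $1=2 $2=6 $3=8 $4=4
PC=1  add  $1, $4, $3        | $0=0 $1=12 $2=6 $3=8 $4=4
PC=2  addi  $2, $1, 8        | $0=0 $1=12 $2=20 $3=8 $4=4
PC=3  bne  $0, $2, L7        | $0=0 $1=12 $2=20 $3=8 $4=4  [TAKEN]
PC=4  slt  $1, $2, $3        | $0=0 $1=0 $2=20 $3=8 $4=4
PC=7  or   $1, $1, $4        | $0=0 $1=4 $2=20 $3=8 $4=4
PC=8  bne  $2, $3, L13       | $0=0 $1=4 $2=20 $3=8 $4=4  [TAKEN]
PC=9  nor  $2, $4, $3        | $0=0 $1=4 $2=65523 $3=8 $4=4
PC=13 ori   $2, $3, 10       | $0=0 $1=4 $2=10 $3=8 $4=4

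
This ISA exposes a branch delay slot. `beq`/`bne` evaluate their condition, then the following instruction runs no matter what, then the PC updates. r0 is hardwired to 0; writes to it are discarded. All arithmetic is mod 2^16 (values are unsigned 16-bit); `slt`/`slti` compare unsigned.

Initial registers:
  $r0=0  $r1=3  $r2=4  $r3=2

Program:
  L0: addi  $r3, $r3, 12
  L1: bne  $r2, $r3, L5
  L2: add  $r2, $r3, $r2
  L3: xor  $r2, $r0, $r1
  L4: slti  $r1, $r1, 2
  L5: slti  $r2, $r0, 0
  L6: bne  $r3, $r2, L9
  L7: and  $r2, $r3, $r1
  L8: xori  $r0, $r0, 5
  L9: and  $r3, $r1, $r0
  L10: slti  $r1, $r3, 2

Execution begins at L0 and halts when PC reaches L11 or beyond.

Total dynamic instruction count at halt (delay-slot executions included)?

PC=0  addi  $r3, $r3, 12     | $r0=0 $r1=3 $r2=4 $r3=14
PC=1  bne  $r2, $r3, L5      | $r0=0 $r1=3 $r2=4 $r3=14  [TAKEN]
PC=2  add  $r2, $r3, $r2     | $r0=0 $r1=3 $r2=18 $r3=14
PC=5  slti  $r2, $r0, 0      | $r0=0 $r1=3 $r2=0 $r3=14
PC=6  bne  $r3, $r2, L9      | $r0=0 $r1=3 $r2=0 $r3=14  [TAKEN]
PC=7  and  $r2, $r3, $r1     | $r0=0 $r1=3 $r2=2 $r3=14
PC=9  and  $r3, $r1, $r0     | $r0=0 $r1=3 $r2=2 $r3=0
PC=10 slti  $r1, $r3, 2      | $r0=0 $r1=1 $r2=2 $r3=0

8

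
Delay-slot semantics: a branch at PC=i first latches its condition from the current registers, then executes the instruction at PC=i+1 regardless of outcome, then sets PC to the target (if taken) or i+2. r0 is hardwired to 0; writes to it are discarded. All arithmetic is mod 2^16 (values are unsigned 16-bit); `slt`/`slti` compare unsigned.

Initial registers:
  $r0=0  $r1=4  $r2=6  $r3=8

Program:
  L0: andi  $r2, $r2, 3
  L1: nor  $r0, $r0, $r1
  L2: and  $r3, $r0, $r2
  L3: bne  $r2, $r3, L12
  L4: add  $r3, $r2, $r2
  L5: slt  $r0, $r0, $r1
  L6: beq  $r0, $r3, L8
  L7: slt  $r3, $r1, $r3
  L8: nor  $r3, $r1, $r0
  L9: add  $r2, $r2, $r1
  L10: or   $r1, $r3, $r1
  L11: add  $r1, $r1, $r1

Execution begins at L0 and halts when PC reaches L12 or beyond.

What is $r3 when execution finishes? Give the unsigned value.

PC=0  andi  $r2, $r2, 3      | $r0=0 $r1=4 $r2=2 $r3=8
PC=1  nor  $r0, $r0, $r1     | $r0=0 $r1=4 $r2=2 $r3=8
PC=2  and  $r3, $r0, $r2     | $r0=0 $r1=4 $r2=2 $r3=0
PC=3  bne  $r2, $r3, L12     | $r0=0 $r1=4 $r2=2 $r3=0  [TAKEN]
PC=4  add  $r3, $r2, $r2     | $r0=0 $r1=4 $r2=2 $r3=4

4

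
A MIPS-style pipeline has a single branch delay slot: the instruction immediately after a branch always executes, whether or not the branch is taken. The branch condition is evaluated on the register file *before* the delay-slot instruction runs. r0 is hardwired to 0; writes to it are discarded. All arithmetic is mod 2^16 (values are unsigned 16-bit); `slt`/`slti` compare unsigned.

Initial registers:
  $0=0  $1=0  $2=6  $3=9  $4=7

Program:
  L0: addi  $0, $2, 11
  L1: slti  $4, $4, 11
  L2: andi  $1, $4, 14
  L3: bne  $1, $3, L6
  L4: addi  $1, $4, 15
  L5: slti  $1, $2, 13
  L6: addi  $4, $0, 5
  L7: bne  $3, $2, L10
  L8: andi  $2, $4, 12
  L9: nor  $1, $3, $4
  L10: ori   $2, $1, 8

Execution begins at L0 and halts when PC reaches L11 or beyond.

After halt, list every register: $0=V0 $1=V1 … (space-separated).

#0 addi  $0, $2, 11 ; 0/0/6/9/7
#1 slti  $4, $4, 11 ; 0/0/6/9/1
#2 andi  $1, $4, 14 ; 0/0/6/9/1
#3 bne  $1, $3, L6 ; 0/0/6/9/1 ; →target
#4 addi  $1, $4, 15 ; 0/16/6/9/1
#6 addi  $4, $0, 5 ; 0/16/6/9/5
#7 bne  $3, $2, L10 ; 0/16/6/9/5 ; →target
#8 andi  $2, $4, 12 ; 0/16/4/9/5
#10 ori   $2, $1, 8 ; 0/16/24/9/5

$0=0 $1=16 $2=24 $3=9 $4=5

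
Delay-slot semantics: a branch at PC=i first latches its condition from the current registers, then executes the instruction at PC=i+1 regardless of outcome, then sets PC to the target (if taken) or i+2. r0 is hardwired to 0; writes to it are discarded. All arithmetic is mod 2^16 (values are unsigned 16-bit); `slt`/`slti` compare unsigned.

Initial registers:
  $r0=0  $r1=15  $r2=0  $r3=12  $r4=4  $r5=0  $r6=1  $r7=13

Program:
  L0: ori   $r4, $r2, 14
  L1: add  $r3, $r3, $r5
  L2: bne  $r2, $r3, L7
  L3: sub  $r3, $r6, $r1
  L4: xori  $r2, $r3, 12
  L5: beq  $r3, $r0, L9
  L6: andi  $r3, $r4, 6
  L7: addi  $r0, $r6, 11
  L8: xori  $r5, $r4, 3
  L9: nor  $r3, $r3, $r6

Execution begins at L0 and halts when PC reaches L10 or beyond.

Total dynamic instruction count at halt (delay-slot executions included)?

7

  step pc=0: ori   $r4, $r2, 14  regs=(0,15,0,12,14,0,1,13)
  step pc=1: add  $r3, $r3, $r5  regs=(0,15,0,12,14,0,1,13)
  step pc=2: bne  $r2, $r3, L7  cond=T  regs=(0,15,0,12,14,0,1,13)
  step pc=3: sub  $r3, $r6, $r1  regs=(0,15,0,65522,14,0,1,13)
  step pc=7: addi  $r0, $r6, 11  regs=(0,15,0,65522,14,0,1,13)
  step pc=8: xori  $r5, $r4, 3  regs=(0,15,0,65522,14,13,1,13)
  step pc=9: nor  $r3, $r3, $r6  regs=(0,15,0,12,14,13,1,13)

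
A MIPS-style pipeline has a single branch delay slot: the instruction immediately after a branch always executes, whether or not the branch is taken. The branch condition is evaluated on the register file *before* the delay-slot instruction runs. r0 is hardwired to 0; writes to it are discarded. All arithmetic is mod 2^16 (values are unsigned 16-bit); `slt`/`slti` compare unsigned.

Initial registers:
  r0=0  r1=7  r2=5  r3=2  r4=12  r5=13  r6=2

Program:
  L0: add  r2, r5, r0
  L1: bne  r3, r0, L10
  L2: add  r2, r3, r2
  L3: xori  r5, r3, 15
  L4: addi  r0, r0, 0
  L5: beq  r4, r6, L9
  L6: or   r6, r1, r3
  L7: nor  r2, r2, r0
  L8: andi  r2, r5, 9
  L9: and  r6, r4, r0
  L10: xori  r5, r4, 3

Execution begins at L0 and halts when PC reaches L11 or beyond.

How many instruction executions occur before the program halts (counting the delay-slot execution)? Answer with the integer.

4

#0 add  r2, r5, r0 ; 0/7/13/2/12/13/2
#1 bne  r3, r0, L10 ; 0/7/13/2/12/13/2 ; →target
#2 add  r2, r3, r2 ; 0/7/15/2/12/13/2
#10 xori  r5, r4, 3 ; 0/7/15/2/12/15/2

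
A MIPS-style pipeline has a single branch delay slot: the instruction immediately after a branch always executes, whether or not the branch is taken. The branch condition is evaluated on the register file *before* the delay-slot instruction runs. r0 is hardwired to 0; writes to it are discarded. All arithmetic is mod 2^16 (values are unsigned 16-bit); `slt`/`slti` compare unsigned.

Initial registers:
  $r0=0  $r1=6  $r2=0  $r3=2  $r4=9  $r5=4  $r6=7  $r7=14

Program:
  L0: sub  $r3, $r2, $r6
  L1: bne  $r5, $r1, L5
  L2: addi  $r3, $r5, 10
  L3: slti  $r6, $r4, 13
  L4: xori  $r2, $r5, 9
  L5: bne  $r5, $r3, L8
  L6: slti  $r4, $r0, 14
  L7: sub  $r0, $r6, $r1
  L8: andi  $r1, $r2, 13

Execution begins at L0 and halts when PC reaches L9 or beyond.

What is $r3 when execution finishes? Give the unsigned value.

[0] sub  $r3, $r2, $r6  →  {$r0:0, $r1:6, $r2:0, $r3:65529, $r4:9, $r5:4, $r6:7, $r7:14}
[1] bne  $r5, $r1, L5  →  {$r0:0, $r1:6, $r2:0, $r3:65529, $r4:9, $r5:4, $r6:7, $r7:14}  ⟨branch taken⟩
[2] addi  $r3, $r5, 10  →  {$r0:0, $r1:6, $r2:0, $r3:14, $r4:9, $r5:4, $r6:7, $r7:14}
[5] bne  $r5, $r3, L8  →  {$r0:0, $r1:6, $r2:0, $r3:14, $r4:9, $r5:4, $r6:7, $r7:14}  ⟨branch taken⟩
[6] slti  $r4, $r0, 14  →  {$r0:0, $r1:6, $r2:0, $r3:14, $r4:1, $r5:4, $r6:7, $r7:14}
[8] andi  $r1, $r2, 13  →  {$r0:0, $r1:0, $r2:0, $r3:14, $r4:1, $r5:4, $r6:7, $r7:14}

14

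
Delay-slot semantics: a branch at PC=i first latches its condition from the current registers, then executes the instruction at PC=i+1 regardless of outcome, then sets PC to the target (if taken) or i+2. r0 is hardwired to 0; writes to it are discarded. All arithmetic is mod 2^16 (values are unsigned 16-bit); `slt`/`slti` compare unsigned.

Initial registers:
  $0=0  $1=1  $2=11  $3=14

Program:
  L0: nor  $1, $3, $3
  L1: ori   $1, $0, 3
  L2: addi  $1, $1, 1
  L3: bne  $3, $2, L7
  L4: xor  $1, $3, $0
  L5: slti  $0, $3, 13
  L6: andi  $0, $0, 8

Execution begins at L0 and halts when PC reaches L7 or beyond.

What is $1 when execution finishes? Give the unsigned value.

PC=0  nor  $1, $3, $3        | $0=0 $1=65521 $2=11 $3=14
PC=1  ori   $1, $0, 3        | $0=0 $1=3 $2=11 $3=14
PC=2  addi  $1, $1, 1        | $0=0 $1=4 $2=11 $3=14
PC=3  bne  $3, $2, L7        | $0=0 $1=4 $2=11 $3=14  [TAKEN]
PC=4  xor  $1, $3, $0        | $0=0 $1=14 $2=11 $3=14

14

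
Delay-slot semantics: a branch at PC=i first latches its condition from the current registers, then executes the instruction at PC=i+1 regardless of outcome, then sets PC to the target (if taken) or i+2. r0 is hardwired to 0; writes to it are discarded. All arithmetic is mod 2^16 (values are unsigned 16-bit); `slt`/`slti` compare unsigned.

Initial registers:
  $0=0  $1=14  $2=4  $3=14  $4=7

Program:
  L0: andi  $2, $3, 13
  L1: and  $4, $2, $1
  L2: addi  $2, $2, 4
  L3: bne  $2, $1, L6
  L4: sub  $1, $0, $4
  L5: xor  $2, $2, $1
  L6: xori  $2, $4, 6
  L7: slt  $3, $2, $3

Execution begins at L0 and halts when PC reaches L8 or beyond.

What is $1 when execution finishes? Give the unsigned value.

  step pc=0: andi  $2, $3, 13  regs=(0,14,12,14,7)
  step pc=1: and  $4, $2, $1  regs=(0,14,12,14,12)
  step pc=2: addi  $2, $2, 4  regs=(0,14,16,14,12)
  step pc=3: bne  $2, $1, L6  cond=T  regs=(0,14,16,14,12)
  step pc=4: sub  $1, $0, $4  regs=(0,65524,16,14,12)
  step pc=6: xori  $2, $4, 6  regs=(0,65524,10,14,12)
  step pc=7: slt  $3, $2, $3  regs=(0,65524,10,1,12)

65524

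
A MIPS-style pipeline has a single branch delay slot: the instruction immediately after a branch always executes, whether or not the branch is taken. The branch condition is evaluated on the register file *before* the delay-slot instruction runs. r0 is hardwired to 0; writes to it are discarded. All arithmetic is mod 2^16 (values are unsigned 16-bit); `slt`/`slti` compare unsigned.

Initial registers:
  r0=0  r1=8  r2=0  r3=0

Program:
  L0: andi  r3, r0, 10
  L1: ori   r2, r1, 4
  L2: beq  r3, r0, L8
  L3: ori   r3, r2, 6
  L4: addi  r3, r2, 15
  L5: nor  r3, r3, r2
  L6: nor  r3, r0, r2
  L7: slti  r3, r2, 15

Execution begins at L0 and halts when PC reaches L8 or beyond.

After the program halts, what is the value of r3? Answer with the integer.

14

  step pc=0: andi  r3, r0, 10  regs=(0,8,0,0)
  step pc=1: ori   r2, r1, 4  regs=(0,8,12,0)
  step pc=2: beq  r3, r0, L8  cond=T  regs=(0,8,12,0)
  step pc=3: ori   r3, r2, 6  regs=(0,8,12,14)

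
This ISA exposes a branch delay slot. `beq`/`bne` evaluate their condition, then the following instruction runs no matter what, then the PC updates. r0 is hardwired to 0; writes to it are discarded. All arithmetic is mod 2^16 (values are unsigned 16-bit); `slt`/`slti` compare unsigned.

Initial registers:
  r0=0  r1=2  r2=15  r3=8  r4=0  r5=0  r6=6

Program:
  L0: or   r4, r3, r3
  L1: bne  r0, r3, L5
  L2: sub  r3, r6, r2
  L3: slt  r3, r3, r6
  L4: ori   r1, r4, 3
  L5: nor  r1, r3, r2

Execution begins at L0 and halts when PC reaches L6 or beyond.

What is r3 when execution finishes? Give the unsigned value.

65527

  step pc=0: or   r4, r3, r3  regs=(0,2,15,8,8,0,6)
  step pc=1: bne  r0, r3, L5  cond=T  regs=(0,2,15,8,8,0,6)
  step pc=2: sub  r3, r6, r2  regs=(0,2,15,65527,8,0,6)
  step pc=5: nor  r1, r3, r2  regs=(0,0,15,65527,8,0,6)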